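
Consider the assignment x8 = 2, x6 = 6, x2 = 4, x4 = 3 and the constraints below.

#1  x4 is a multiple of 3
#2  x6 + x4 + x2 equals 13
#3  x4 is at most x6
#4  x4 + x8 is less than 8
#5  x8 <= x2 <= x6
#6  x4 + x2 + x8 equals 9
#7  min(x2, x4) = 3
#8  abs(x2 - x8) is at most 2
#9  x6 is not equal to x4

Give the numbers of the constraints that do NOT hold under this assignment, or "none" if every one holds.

All constraints are satisfied.

#1 3 / 3 = 1, so 3 divides 3 — satisfied.
#2 x6 + x4 + x2 = 6 + 3 + 4 = 13 — satisfied.
#3 x4 = 3, x6 = 6; 3 ≤ 6 — satisfied.
#4 x4 + x8 = 3 + 2 = 5; 5 < 8 — satisfied.
#5 values 2 <= 4 <= 6 — satisfied.
#6 x4 + x2 + x8 = 3 + 4 + 2 = 9 — satisfied.
#7 min(4, 3) = 3 — satisfied.
#8 abs(4 - 2) = 2; 2 ≤ 2 — satisfied.
#9 x6 = 6, x4 = 3; distinct — satisfied.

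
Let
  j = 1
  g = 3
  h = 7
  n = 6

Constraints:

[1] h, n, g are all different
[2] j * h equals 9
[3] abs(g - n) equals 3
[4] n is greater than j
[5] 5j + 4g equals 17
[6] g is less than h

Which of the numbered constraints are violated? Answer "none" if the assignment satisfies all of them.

No — constraint 2 is not satisfied.

[1] values 7, 6, 3 are pairwise distinct — satisfied.
[2] j * h = 1 * 7 = 7, not 9 — violated.
[3] abs(3 - 6) = 3 — satisfied.
[4] n = 6, j = 1; 6 > 1 — satisfied.
[5] 5j + 4g = 5(1) + 4(3) = 17 — satisfied.
[6] g = 3, h = 7; 3 < 7 — satisfied.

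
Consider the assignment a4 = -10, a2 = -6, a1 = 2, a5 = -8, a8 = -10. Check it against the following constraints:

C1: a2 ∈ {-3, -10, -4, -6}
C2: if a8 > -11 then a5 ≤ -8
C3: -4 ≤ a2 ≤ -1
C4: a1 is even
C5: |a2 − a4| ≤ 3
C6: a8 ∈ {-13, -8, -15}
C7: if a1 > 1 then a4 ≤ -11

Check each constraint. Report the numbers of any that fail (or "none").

The assignment fails constraints 3, 5, 6, and 7.

C1: a2 = -6 is in {-3, -10, -4, -6}  ✔
C2: a8 = -10 > -11, so we need a5 ≤ -8; a5 = -8 ≤ -8  ✔
C3: a2 = -6 is outside [-4, -1]  ✘
C4: a1 = 2 is even  ✔
C5: |-6 − (-10)| = 4; 4 > 3, exceeds bound 3  ✘
C6: a8 = -10 is not in {-13, -8, -15}  ✘
C7: a1 = 2 > 1, so we need a4 ≤ -11; but a4 = -10 > -11  ✘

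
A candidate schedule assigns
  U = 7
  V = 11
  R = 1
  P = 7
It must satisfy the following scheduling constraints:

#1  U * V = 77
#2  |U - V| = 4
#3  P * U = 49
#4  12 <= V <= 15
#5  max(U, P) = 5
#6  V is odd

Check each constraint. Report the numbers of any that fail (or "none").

No — constraints 4 and 5 are not satisfied.

#1 U * V = 7 * 11 = 77 — holds.
#2 |7 - 11| = 4 — holds.
#3 P * U = 7 * 7 = 49 — holds.
#4 V = 11 is outside [12, 15] — fails.
#5 max(7, 7) = 7, not 5 — fails.
#6 V = 11 is odd — holds.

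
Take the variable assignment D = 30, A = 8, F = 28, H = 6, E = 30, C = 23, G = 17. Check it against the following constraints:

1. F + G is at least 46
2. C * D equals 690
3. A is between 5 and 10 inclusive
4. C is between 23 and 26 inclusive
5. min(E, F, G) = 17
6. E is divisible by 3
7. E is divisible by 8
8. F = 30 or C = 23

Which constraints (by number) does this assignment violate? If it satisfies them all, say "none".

1. F + G = 28 + 17 = 45; 45 < 46, bound 46 not met  no
2. C * D = 23 * 30 = 690  yes
3. A = 8 lies in [5, 10]  yes
4. C = 23 lies in [23, 26]  yes
5. min(30, 28, 17) = 17  yes
6. 30 / 3 = 10, so 3 divides 30  yes
7. 30 = 8*3 + 6, so 8 does not divide 30  no
8. F = 28 ≠ 30, but C = 23 = 23 (second disjunct)  yes

Violated: 1 and 7.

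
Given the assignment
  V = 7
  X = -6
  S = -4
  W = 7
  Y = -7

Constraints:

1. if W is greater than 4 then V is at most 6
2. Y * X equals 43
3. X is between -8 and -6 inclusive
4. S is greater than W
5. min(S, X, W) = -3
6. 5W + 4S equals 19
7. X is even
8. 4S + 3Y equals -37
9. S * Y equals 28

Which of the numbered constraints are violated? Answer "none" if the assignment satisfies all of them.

1. W = 7 > 4, so we need V ≤ 6; but V = 7 > 6  fails
2. Y * X = -7 * (-6) = 42, not 43  fails
3. X = -6 lies in [-8, -6]  holds
4. S = -4, W = 7; -4 ≤ 7 (want >)  fails
5. min(-4, -6, 7) = -6, not -3  fails
6. 5W + 4S = 5(7) + 4(-4) = 19  holds
7. X = -6 is even  holds
8. 4S + 3Y = 4(-4) + 3(-7) = -37  holds
9. S * Y = -4 * (-7) = 28  holds

No — constraints 1, 2, 4, 5 are not satisfied.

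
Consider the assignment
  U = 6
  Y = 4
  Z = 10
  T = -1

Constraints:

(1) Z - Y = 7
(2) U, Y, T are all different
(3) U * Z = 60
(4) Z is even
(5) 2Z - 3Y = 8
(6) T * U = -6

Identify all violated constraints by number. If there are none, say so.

(1) Z - Y = 10 - 4 = 6, not 7 — violated.
(2) values 6, 4, -1 are pairwise distinct — satisfied.
(3) U * Z = 6 * 10 = 60 — satisfied.
(4) Z = 10 is even — satisfied.
(5) 2Z - 3Y = 2(10) - 3(4) = 8 — satisfied.
(6) T * U = -1 * 6 = -6 — satisfied.

The assignment fails constraint 1.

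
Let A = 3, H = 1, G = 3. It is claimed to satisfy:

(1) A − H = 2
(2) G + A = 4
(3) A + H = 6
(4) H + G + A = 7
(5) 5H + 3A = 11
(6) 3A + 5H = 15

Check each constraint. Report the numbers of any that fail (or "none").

The assignment fails constraints 2, 3, 5, 6.

(1) A − H = 3 − 1 = 2 — OK.
(2) G + A = 3 + 3 = 6, not 4 — violated.
(3) A + H = 3 + 1 = 4, not 6 — violated.
(4) H + G + A = 1 + 3 + 3 = 7 — OK.
(5) 5H + 3A = 5(1) + 3(3) = 14, not 11 — violated.
(6) 3A + 5H = 3(3) + 5(1) = 14, not 15 — violated.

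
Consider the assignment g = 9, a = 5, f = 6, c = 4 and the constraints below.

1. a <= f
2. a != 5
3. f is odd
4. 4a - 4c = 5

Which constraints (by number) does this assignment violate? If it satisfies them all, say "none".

1. a = 5, f = 6; 5 ≤ 6  ✔
2. a = 5, but 5 is required to differ  ✘
3. f = 6 is even  ✘
4. 4a - 4c = 4(5) - 4(4) = 4, not 5  ✘

Constraints 2, 3, 4 are violated.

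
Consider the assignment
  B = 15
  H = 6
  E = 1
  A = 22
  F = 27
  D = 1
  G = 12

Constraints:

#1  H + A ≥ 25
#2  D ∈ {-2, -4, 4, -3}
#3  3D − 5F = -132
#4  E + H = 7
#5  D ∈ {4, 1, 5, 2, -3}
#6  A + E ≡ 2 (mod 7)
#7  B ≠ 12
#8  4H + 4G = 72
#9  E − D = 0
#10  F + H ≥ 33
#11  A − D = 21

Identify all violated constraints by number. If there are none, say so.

Violated: 2.

#1 H + A = 6 + 22 = 28; 28 ≥ 25  ✔
#2 D = 1 is not in {-2, -4, 4, -3}  ✘
#3 3D − 5F = 3(1) − 5(27) = -132  ✔
#4 E + H = 1 + 6 = 7  ✔
#5 D = 1 is in {4, 1, 5, 2, -3}  ✔
#6 A + E = 23; 23 mod 7 = 2  ✔
#7 B = 15, and 15 ≠ 12  ✔
#8 4H + 4G = 4(6) + 4(12) = 72  ✔
#9 E − D = 1 − 1 = 0  ✔
#10 F + H = 27 + 6 = 33; 33 ≥ 33  ✔
#11 A − D = 22 − 1 = 21  ✔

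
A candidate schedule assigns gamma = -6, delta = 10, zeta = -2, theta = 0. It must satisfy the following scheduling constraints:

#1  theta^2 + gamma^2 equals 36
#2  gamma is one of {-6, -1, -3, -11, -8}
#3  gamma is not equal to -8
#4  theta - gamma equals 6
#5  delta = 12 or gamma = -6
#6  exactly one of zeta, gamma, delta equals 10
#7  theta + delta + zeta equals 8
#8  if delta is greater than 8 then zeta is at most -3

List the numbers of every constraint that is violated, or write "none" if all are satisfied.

#1 theta^2 + gamma^2 = 0^2 + (-6)^2 = 0 + 36 = 36  true
#2 gamma = -6 is in {-6, -1, -3, -11, -8}  true
#3 gamma = -6, and -6 ≠ -8  true
#4 theta - gamma = 0 - (-6) = 6  true
#5 delta = 10 ≠ 12, but gamma = -6 = -6 (second disjunct)  true
#6 zeta=-2, gamma=-6, delta=10; 1 of them equals 10  true
#7 theta + delta + zeta = 0 + 10 + (-2) = 8  true
#8 delta = 10 > 8, so we need zeta ≤ -3; but zeta = -2 > -3  false

The assignment fails constraint 8.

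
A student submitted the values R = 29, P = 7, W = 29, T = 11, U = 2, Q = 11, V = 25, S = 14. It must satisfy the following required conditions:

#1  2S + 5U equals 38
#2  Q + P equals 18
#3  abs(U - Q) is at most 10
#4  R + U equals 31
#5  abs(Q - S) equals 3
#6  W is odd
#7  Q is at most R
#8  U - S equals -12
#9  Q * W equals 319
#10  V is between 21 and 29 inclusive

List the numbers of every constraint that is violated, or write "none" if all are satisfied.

Yes — all constraints hold.

#1 2S + 5U = 2(14) + 5(2) = 38  OK
#2 Q + P = 11 + 7 = 18  OK
#3 abs(2 - 11) = 9; 9 ≤ 10  OK
#4 R + U = 29 + 2 = 31  OK
#5 abs(11 - 14) = 3  OK
#6 W = 29 is odd  OK
#7 Q = 11, R = 29; 11 ≤ 29  OK
#8 U - S = 2 - 14 = -12  OK
#9 Q * W = 11 * 29 = 319  OK
#10 V = 25 lies in [21, 29]  OK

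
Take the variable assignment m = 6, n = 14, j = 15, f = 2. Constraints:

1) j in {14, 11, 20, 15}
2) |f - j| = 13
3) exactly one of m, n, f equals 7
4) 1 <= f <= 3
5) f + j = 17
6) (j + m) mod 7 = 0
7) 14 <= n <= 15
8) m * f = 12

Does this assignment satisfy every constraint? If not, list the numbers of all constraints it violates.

The assignment fails constraint 3.

1) j = 15 is in {14, 11, 20, 15} — holds.
2) |2 - 15| = 13 — holds.
3) m=6, n=14, f=2; 0 of them equal 7, not exactly one — fails.
4) f = 2 lies in [1, 3] — holds.
5) f + j = 2 + 15 = 17 — holds.
6) j + m = 21; 21 mod 7 = 0 — holds.
7) n = 14 lies in [14, 15] — holds.
8) m * f = 6 * 2 = 12 — holds.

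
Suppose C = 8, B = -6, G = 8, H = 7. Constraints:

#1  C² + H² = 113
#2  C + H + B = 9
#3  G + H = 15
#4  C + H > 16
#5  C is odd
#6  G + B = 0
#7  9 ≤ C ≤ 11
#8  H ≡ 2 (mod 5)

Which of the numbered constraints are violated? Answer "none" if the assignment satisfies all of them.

The assignment fails constraints 4, 5, 6, and 7.

#1 C² + H² = 8² + 7² = 64 + 49 = 113  OK
#2 C + H + B = 8 + 7 + (-6) = 9  OK
#3 G + H = 8 + 7 = 15  OK
#4 C + H = 8 + 7 = 15; 15 ≤ 16, bound 16 not met  FAIL
#5 C = 8 is even  FAIL
#6 G + B = 8 + (-6) = 2, not 0  FAIL
#7 C = 8 is outside [9, 11]  FAIL
#8 7 mod 5 = 2  OK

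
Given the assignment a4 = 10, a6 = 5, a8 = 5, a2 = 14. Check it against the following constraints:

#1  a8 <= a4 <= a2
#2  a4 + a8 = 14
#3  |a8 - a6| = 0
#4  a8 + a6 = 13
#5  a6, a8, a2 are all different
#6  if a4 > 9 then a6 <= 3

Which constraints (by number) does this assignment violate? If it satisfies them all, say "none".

No — constraints 2, 4, 5, and 6 are not satisfied.

#1 values 5 <= 10 <= 14 — OK.
#2 a4 + a8 = 10 + 5 = 15, not 14 — violated.
#3 |5 - 5| = 0 — OK.
#4 a8 + a6 = 5 + 5 = 10, not 13 — violated.
#5 a6 = a8 = 5, not all different — violated.
#6 a4 = 10 > 9, so we need a6 ≤ 3; but a6 = 5 > 3 — violated.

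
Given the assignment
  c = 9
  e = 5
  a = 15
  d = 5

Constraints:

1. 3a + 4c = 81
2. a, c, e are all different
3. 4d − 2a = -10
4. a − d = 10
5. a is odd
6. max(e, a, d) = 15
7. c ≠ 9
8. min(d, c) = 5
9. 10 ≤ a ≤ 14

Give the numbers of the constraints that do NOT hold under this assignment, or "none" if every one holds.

No — constraints 7 and 9 are not satisfied.

1. 3a + 4c = 3(15) + 4(9) = 81 — satisfied.
2. values 15, 9, 5 are pairwise distinct — satisfied.
3. 4d − 2a = 4(5) − 2(15) = -10 — satisfied.
4. a − d = 15 − 5 = 10 — satisfied.
5. a = 15 is odd — satisfied.
6. max(5, 15, 5) = 15 — satisfied.
7. c = 9, but 9 is required to differ — violated.
8. min(5, 9) = 5 — satisfied.
9. a = 15 is outside [10, 14] — violated.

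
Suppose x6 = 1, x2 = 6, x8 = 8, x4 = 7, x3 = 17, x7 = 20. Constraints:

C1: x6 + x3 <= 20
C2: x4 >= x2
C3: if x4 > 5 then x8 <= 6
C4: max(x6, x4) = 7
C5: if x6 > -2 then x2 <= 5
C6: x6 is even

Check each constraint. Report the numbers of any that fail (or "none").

C1: x6 + x3 = 1 + 17 = 18; 18 ≤ 20 — holds.
C2: x4 = 7, x2 = 6; 7 ≥ 6 — holds.
C3: x4 = 7 > 5, so we need x8 ≤ 6; but x8 = 8 > 6 — fails.
C4: max(1, 7) = 7 — holds.
C5: x6 = 1 > -2, so we need x2 ≤ 5; but x2 = 6 > 5 — fails.
C6: x6 = 1 is odd — fails.

No — constraints 3, 5, and 6 are not satisfied.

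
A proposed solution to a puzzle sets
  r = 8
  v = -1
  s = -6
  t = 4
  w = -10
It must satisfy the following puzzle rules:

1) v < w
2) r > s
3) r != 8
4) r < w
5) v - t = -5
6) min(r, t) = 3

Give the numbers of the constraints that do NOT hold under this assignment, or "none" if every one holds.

1) v = -1, w = -10; -1 ≥ -10 (want <) — violated.
2) r = 8, s = -6; 8 > -6 — satisfied.
3) r = 8, but 8 is required to differ — violated.
4) r = 8, w = -10; 8 ≥ -10 (want <) — violated.
5) v - t = -1 - 4 = -5 — satisfied.
6) min(8, 4) = 4, not 3 — violated.

Constraints 1, 3, 4, 6 are violated.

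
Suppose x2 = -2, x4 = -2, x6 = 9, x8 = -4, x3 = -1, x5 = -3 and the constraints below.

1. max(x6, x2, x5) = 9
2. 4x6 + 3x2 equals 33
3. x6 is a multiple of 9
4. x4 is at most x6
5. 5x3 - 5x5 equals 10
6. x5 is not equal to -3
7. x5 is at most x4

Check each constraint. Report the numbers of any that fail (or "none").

Constraints 2, 6 are violated.

1. max(9, -2, -3) = 9  holds
2. 4x6 + 3x2 = 4(9) + 3(-2) = 30, not 33  fails
3. 9 / 9 = 1, so 9 divides 9  holds
4. x4 = -2, x6 = 9; -2 ≤ 9  holds
5. 5x3 - 5x5 = 5(-1) - 5(-3) = 10  holds
6. x5 = -3, but -3 is required to differ  fails
7. x5 = -3, x4 = -2; -3 ≤ -2  holds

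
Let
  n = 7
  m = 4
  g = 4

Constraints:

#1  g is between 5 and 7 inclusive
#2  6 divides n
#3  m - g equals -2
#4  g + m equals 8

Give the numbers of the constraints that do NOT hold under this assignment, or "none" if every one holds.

#1 g = 4 is outside [5, 7]  ✗
#2 7 = 6*1 + 1, so 6 does not divide 7  ✗
#3 m - g = 4 - 4 = 0, not -2  ✗
#4 g + m = 4 + 4 = 8  ✓

No — constraints 1, 2, 3 are not satisfied.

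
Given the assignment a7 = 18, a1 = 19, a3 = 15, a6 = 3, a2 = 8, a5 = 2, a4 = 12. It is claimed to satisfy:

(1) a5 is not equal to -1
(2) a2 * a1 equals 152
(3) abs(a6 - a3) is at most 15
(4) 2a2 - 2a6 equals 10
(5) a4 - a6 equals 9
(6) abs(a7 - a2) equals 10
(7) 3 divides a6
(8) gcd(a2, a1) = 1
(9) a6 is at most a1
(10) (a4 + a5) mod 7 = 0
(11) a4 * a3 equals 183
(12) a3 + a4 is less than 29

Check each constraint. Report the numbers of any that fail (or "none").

Violated: 11.

(1) a5 = 2, and 2 ≠ -1  holds
(2) a2 * a1 = 8 * 19 = 152  holds
(3) abs(3 - 15) = 12; 12 ≤ 15  holds
(4) 2a2 - 2a6 = 2(8) - 2(3) = 10  holds
(5) a4 - a6 = 12 - 3 = 9  holds
(6) abs(18 - 8) = 10  holds
(7) 3 / 3 = 1, so 3 divides 3  holds
(8) gcd(8, 19) = 1  holds
(9) a6 = 3, a1 = 19; 3 ≤ 19  holds
(10) a4 + a5 = 14; 14 mod 7 = 0  holds
(11) a4 * a3 = 12 * 15 = 180, not 183  fails
(12) a3 + a4 = 15 + 12 = 27; 27 < 29  holds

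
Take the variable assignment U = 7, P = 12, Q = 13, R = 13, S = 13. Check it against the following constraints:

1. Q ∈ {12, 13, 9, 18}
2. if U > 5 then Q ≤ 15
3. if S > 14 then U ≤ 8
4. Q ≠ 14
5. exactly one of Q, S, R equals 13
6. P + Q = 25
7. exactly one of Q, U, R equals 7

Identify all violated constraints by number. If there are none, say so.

1. Q = 13 is in {12, 13, 9, 18}  yes
2. U = 7 > 5, so we need Q ≤ 15; Q = 13 ≤ 15  yes
3. S = 13, not > 14; antecedent false, conditional vacuously true  yes
4. Q = 13, and 13 ≠ 14  yes
5. Q=13, S=13, R=13; 3 of them equal 13, not exactly one  no
6. P + Q = 12 + 13 = 25  yes
7. Q=13, U=7, R=13; 1 of them equals 7  yes

Violated: 5.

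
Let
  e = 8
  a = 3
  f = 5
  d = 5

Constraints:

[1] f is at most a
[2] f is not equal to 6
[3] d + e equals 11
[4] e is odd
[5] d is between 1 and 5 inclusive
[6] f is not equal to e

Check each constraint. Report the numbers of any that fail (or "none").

[1] f = 5, a = 3; 5 > 3 (want ≤) — violated.
[2] f = 5, and 5 ≠ 6 — satisfied.
[3] d + e = 5 + 8 = 13, not 11 — violated.
[4] e = 8 is even — violated.
[5] d = 5 lies in [1, 5] — satisfied.
[6] f = 5, e = 8; distinct — satisfied.

Violated: 1, 3, 4.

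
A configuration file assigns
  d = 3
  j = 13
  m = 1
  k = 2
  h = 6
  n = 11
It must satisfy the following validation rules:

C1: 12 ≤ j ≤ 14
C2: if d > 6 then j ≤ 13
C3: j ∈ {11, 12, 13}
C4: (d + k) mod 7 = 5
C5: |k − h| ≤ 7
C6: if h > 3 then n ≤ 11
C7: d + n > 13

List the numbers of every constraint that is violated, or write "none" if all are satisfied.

C1: j = 13 lies in [12, 14]  OK
C2: d = 3, not > 6; antecedent false, conditional vacuously true  OK
C3: j = 13 is in {11, 12, 13}  OK
C4: d + k = 5; 5 mod 7 = 5  OK
C5: |2 − 6| = 4; 4 ≤ 7  OK
C6: h = 6 > 3, so we need n ≤ 11; n = 11 ≤ 11  OK
C7: d + n = 3 + 11 = 14; 14 > 13  OK

The assignment satisfies every constraint.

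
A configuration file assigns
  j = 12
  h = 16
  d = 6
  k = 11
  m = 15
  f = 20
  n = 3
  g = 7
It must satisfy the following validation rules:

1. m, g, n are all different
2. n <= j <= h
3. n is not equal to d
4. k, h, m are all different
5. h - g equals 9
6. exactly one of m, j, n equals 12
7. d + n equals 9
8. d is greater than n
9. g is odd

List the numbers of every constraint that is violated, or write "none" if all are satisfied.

None — every constraint holds.

1. values 15, 7, 3 are pairwise distinct — holds.
2. values 3 <= 12 <= 16 — holds.
3. n = 3, d = 6; distinct — holds.
4. values 11, 16, 15 are pairwise distinct — holds.
5. h - g = 16 - 7 = 9 — holds.
6. m=15, j=12, n=3; 1 of them equals 12 — holds.
7. d + n = 6 + 3 = 9 — holds.
8. d = 6, n = 3; 6 > 3 — holds.
9. g = 7 is odd — holds.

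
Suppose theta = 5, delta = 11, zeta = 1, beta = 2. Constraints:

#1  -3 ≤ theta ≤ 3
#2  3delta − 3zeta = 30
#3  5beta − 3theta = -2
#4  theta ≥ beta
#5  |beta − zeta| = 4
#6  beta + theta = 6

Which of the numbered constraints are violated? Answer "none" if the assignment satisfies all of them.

Constraints 1, 3, 5, and 6 do not hold.

#1 theta = 5 is outside [-3, 3]  ✘
#2 3delta − 3zeta = 3(11) − 3(1) = 30  ✔
#3 5beta − 3theta = 5(2) − 3(5) = -5, not -2  ✘
#4 theta = 5, beta = 2; 5 ≥ 2  ✔
#5 |2 − 1| = 1, not 4  ✘
#6 beta + theta = 2 + 5 = 7, not 6  ✘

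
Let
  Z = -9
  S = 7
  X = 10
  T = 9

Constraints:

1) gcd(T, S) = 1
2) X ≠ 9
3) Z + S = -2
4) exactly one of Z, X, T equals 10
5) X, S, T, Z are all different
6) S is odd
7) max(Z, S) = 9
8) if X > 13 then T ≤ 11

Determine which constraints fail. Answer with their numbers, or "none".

Constraint 7 is violated.

1) gcd(9, 7) = 1 — satisfied.
2) X = 10, and 10 ≠ 9 — satisfied.
3) Z + S = -9 + 7 = -2 — satisfied.
4) Z=-9, X=10, T=9; 1 of them equals 10 — satisfied.
5) values 10, 7, 9, -9 are pairwise distinct — satisfied.
6) S = 7 is odd — satisfied.
7) max(-9, 7) = 7, not 9 — violated.
8) X = 10, not > 13; antecedent false, conditional vacuously true — satisfied.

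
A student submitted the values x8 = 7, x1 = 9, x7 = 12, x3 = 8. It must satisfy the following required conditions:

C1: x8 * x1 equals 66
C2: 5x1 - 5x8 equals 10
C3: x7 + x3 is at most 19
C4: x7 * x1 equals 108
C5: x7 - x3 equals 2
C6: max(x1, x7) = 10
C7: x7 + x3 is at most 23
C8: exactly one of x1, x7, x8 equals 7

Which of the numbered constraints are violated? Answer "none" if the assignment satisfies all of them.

C1: x8 * x1 = 7 * 9 = 63, not 66  false
C2: 5x1 - 5x8 = 5(9) - 5(7) = 10  true
C3: x7 + x3 = 12 + 8 = 20; 20 > 19, bound 19 not met  false
C4: x7 * x1 = 12 * 9 = 108  true
C5: x7 - x3 = 12 - 8 = 4, not 2  false
C6: max(9, 12) = 12, not 10  false
C7: x7 + x3 = 12 + 8 = 20; 20 ≤ 23  true
C8: x1=9, x7=12, x8=7; 1 of them equals 7  true

The assignment fails constraints 1, 3, 5, and 6.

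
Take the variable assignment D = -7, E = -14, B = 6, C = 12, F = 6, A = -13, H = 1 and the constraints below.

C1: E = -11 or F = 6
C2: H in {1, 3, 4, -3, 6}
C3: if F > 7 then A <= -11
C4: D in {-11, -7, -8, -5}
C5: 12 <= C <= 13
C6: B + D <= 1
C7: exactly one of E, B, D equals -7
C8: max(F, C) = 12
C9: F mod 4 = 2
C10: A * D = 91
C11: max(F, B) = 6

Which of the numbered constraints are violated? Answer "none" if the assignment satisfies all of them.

C1: E = -14 ≠ -11, but F = 6 = 6 (second disjunct)  true
C2: H = 1 is in {1, 3, 4, -3, 6}  true
C3: F = 6, not > 7; antecedent false, conditional vacuously true  true
C4: D = -7 is in {-11, -7, -8, -5}  true
C5: C = 12 lies in [12, 13]  true
C6: B + D = 6 + (-7) = -1; -1 ≤ 1  true
C7: E=-14, B=6, D=-7; 1 of them equals -7  true
C8: max(6, 12) = 12  true
C9: 6 mod 4 = 2  true
C10: A * D = -13 * (-7) = 91  true
C11: max(6, 6) = 6  true

None — every constraint holds.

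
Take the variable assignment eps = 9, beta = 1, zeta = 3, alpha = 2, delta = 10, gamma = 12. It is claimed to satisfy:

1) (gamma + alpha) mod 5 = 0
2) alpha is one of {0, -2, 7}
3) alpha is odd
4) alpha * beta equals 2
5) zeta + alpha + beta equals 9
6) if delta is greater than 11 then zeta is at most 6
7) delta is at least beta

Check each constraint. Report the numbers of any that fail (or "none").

1) gamma + alpha = 14; 14 mod 5 = 4, not 0  ✗
2) alpha = 2 is not in {0, -2, 7}  ✗
3) alpha = 2 is even  ✗
4) alpha * beta = 2 * 1 = 2  ✓
5) zeta + alpha + beta = 3 + 2 + 1 = 6, not 9  ✗
6) delta = 10, not > 11; antecedent false, conditional vacuously true  ✓
7) delta = 10, beta = 1; 10 ≥ 1  ✓

Violated: 1, 2, 3, and 5.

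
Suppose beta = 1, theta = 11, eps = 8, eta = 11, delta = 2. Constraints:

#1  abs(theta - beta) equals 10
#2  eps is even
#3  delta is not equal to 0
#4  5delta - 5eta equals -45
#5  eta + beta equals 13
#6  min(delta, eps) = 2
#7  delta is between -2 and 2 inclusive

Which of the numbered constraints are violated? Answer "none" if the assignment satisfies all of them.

#1 abs(11 - 1) = 10  yes
#2 eps = 8 is even  yes
#3 delta = 2, and 2 ≠ 0  yes
#4 5delta - 5eta = 5(2) - 5(11) = -45  yes
#5 eta + beta = 11 + 1 = 12, not 13  no
#6 min(2, 8) = 2  yes
#7 delta = 2 lies in [-2, 2]  yes

Constraint 5 does not hold.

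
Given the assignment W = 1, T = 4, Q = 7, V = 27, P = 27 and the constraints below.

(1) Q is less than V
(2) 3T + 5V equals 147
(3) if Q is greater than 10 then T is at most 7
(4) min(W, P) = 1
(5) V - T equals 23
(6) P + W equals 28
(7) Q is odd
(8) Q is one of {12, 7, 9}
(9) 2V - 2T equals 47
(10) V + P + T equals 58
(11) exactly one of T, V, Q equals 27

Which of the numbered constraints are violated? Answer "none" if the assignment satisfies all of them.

Constraint 9 does not hold.

(1) Q = 7, V = 27; 7 < 27 — holds.
(2) 3T + 5V = 3(4) + 5(27) = 147 — holds.
(3) Q = 7, not > 10; antecedent false, conditional vacuously true — holds.
(4) min(1, 27) = 1 — holds.
(5) V - T = 27 - 4 = 23 — holds.
(6) P + W = 27 + 1 = 28 — holds.
(7) Q = 7 is odd — holds.
(8) Q = 7 is in {12, 7, 9} — holds.
(9) 2V - 2T = 2(27) - 2(4) = 46, not 47 — does not hold.
(10) V + P + T = 27 + 27 + 4 = 58 — holds.
(11) T=4, V=27, Q=7; 1 of them equals 27 — holds.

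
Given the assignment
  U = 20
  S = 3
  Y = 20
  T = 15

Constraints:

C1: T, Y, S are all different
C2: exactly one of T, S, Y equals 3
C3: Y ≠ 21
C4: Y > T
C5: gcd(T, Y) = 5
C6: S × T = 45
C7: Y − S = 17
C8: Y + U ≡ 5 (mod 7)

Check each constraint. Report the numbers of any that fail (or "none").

The assignment satisfies every constraint.

C1: values 15, 20, 3 are pairwise distinct  ✔
C2: T=15, S=3, Y=20; 1 of them equals 3  ✔
C3: Y = 20, and 20 ≠ 21  ✔
C4: Y = 20, T = 15; 20 > 15  ✔
C5: gcd(15, 20) = 5  ✔
C6: S × T = 3 × 15 = 45  ✔
C7: Y − S = 20 − 3 = 17  ✔
C8: Y + U = 40; 40 mod 7 = 5  ✔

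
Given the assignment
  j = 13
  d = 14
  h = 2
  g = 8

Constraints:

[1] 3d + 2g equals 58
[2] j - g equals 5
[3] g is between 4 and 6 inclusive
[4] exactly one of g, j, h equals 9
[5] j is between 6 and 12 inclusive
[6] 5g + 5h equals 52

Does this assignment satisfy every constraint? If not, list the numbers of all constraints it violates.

[1] 3d + 2g = 3(14) + 2(8) = 58  ✔
[2] j - g = 13 - 8 = 5  ✔
[3] g = 8 is outside [4, 6]  ✘
[4] g=8, j=13, h=2; 0 of them equal 9, not exactly one  ✘
[5] j = 13 is outside [6, 12]  ✘
[6] 5g + 5h = 5(8) + 5(2) = 50, not 52  ✘

No — constraints 3, 4, 5, and 6 are not satisfied.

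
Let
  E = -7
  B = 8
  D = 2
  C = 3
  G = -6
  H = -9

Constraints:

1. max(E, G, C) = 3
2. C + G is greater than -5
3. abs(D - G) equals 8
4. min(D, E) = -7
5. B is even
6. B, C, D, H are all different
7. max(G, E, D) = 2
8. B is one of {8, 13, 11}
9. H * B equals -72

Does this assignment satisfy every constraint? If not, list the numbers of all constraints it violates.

Yes — all constraints hold.

1. max(-7, -6, 3) = 3 — OK.
2. C + G = 3 + (-6) = -3; -3 > -5 — OK.
3. abs(2 - (-6)) = 8 — OK.
4. min(2, -7) = -7 — OK.
5. B = 8 is even — OK.
6. values 8, 3, 2, -9 are pairwise distinct — OK.
7. max(-6, -7, 2) = 2 — OK.
8. B = 8 is in {8, 13, 11} — OK.
9. H * B = -9 * 8 = -72 — OK.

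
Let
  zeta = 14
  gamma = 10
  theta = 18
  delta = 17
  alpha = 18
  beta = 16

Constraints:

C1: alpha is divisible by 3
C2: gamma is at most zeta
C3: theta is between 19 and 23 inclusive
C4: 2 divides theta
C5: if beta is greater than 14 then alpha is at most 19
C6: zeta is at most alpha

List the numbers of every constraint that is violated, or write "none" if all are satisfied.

C1: 18 / 3 = 6, so 3 divides 18  true
C2: gamma = 10, zeta = 14; 10 ≤ 14  true
C3: theta = 18 is outside [19, 23]  false
C4: 18 / 2 = 9, so 2 divides 18  true
C5: beta = 16 > 14, so we need alpha ≤ 19; alpha = 18 ≤ 19  true
C6: zeta = 14, alpha = 18; 14 ≤ 18  true

Violated: 3.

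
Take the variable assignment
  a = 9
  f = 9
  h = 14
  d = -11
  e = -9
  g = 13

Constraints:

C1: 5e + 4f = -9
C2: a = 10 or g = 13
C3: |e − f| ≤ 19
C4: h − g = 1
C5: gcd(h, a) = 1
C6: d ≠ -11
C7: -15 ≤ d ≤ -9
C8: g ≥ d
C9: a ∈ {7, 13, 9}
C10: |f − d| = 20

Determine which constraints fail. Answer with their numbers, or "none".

The assignment fails constraint 6.

C1: 5e + 4f = 5(-9) + 4(9) = -9 — holds.
C2: a = 9 ≠ 10, but g = 13 = 13 (second disjunct) — holds.
C3: |-9 − 9| = 18; 18 ≤ 19 — holds.
C4: h − g = 14 − 13 = 1 — holds.
C5: gcd(14, 9) = 1 — holds.
C6: d = -11, but -11 is required to differ — fails.
C7: d = -11 lies in [-15, -9] — holds.
C8: g = 13, d = -11; 13 ≥ -11 — holds.
C9: a = 9 is in {7, 13, 9} — holds.
C10: |9 − (-11)| = 20 — holds.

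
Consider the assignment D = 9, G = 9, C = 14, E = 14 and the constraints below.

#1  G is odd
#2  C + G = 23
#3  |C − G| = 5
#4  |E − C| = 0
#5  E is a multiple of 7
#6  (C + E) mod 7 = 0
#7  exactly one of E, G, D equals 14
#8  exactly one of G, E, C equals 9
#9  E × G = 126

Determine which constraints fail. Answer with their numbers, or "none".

#1 G = 9 is odd — holds.
#2 C + G = 14 + 9 = 23 — holds.
#3 |14 − 9| = 5 — holds.
#4 |14 − 14| = 0 — holds.
#5 14 / 7 = 2, so 7 divides 14 — holds.
#6 C + E = 28; 28 mod 7 = 0 — holds.
#7 E=14, G=9, D=9; 1 of them equals 14 — holds.
#8 G=9, E=14, C=14; 1 of them equals 9 — holds.
#9 E × G = 14 × 9 = 126 — holds.

None — every constraint holds.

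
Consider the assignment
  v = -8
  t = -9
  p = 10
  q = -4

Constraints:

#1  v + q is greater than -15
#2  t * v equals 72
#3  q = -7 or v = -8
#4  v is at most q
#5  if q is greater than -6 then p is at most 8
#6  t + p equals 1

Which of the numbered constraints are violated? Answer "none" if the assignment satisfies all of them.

#1 v + q = -8 + (-4) = -12; -12 > -15  true
#2 t * v = -9 * (-8) = 72  true
#3 q = -4 ≠ -7, but v = -8 = -8 (second disjunct)  true
#4 v = -8, q = -4; -8 ≤ -4  true
#5 q = -4 > -6, so we need p ≤ 8; but p = 10 > 8  false
#6 t + p = -9 + 10 = 1  true

The assignment fails constraint 5.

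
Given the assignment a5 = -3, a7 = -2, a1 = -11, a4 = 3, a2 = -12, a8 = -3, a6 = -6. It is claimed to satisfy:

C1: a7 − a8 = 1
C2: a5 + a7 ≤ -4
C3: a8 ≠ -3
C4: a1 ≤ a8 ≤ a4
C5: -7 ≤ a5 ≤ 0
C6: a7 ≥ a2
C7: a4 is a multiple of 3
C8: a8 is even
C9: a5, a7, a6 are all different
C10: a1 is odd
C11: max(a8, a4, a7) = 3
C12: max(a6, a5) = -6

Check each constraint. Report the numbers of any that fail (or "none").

The assignment fails constraints 3, 8, and 12.

C1: a7 − a8 = -2 − (-3) = 1  ✔
C2: a5 + a7 = -3 + (-2) = -5; -5 ≤ -4  ✔
C3: a8 = -3, but -3 is required to differ  ✘
C4: values -11 ≤ -3 ≤ 3  ✔
C5: a5 = -3 lies in [-7, 0]  ✔
C6: a7 = -2, a2 = -12; -2 ≥ -12  ✔
C7: 3 / 3 = 1, so 3 divides 3  ✔
C8: a8 = -3 is odd  ✘
C9: values -3, -2, -6 are pairwise distinct  ✔
C10: a1 = -11 is odd  ✔
C11: max(-3, 3, -2) = 3  ✔
C12: max(-6, -3) = -3, not -6  ✘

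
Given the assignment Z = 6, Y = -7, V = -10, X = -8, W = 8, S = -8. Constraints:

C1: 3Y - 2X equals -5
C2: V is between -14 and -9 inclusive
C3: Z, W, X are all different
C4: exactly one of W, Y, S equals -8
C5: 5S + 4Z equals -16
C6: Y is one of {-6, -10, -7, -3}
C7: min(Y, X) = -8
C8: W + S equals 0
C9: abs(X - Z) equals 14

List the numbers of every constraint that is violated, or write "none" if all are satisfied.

C1: 3Y - 2X = 3(-7) - 2(-8) = -5 — holds.
C2: V = -10 lies in [-14, -9] — holds.
C3: values 6, 8, -8 are pairwise distinct — holds.
C4: W=8, Y=-7, S=-8; 1 of them equals -8 — holds.
C5: 5S + 4Z = 5(-8) + 4(6) = -16 — holds.
C6: Y = -7 is in {-6, -10, -7, -3} — holds.
C7: min(-7, -8) = -8 — holds.
C8: W + S = 8 + (-8) = 0 — holds.
C9: abs(-8 - 6) = 14 — holds.

All constraints are satisfied.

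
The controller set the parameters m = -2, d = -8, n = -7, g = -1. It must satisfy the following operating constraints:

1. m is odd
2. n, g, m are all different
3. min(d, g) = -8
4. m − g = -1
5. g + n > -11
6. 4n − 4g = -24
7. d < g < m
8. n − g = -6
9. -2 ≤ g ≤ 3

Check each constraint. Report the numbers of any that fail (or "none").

No — constraints 1 and 7 are not satisfied.

1. m = -2 is even — fails.
2. values -7, -1, -2 are pairwise distinct — holds.
3. min(-8, -1) = -8 — holds.
4. m − g = -2 − (-1) = -1 — holds.
5. g + n = -1 + (-7) = -8; -8 > -11 — holds.
6. 4n − 4g = 4(-7) − 4(-1) = -24 — holds.
7. values -8, -1, -2; g = -1 is not < m = -2 — fails.
8. n − g = -7 − (-1) = -6 — holds.
9. g = -1 lies in [-2, 3] — holds.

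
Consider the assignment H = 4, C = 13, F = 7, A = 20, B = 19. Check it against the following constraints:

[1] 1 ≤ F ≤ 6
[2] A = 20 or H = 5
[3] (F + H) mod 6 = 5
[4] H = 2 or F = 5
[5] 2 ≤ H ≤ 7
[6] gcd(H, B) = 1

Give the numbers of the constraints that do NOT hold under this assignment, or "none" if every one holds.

[1] F = 7 is outside [1, 6]  ✘
[2] A = 20 = 20 (first disjunct)  ✔
[3] F + H = 11; 11 mod 6 = 5  ✔
[4] H = 4 ≠ 2 and F = 7 ≠ 5; both disjuncts false  ✘
[5] H = 4 lies in [2, 7]  ✔
[6] gcd(4, 19) = 1  ✔

Constraints 1 and 4 do not hold.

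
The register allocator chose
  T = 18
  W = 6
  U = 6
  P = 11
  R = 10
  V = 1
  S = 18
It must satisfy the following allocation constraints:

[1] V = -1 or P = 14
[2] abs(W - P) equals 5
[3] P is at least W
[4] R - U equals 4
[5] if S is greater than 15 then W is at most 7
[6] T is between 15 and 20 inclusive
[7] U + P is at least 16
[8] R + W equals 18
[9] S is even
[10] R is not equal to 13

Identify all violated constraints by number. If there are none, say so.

Constraints 1 and 8 do not hold.

[1] V = 1 ≠ -1 and P = 11 ≠ 14; both disjuncts false  false
[2] abs(6 - 11) = 5  true
[3] P = 11, W = 6; 11 ≥ 6  true
[4] R - U = 10 - 6 = 4  true
[5] S = 18 > 15, so we need W ≤ 7; W = 6 ≤ 7  true
[6] T = 18 lies in [15, 20]  true
[7] U + P = 6 + 11 = 17; 17 ≥ 16  true
[8] R + W = 10 + 6 = 16, not 18  false
[9] S = 18 is even  true
[10] R = 10, and 10 ≠ 13  true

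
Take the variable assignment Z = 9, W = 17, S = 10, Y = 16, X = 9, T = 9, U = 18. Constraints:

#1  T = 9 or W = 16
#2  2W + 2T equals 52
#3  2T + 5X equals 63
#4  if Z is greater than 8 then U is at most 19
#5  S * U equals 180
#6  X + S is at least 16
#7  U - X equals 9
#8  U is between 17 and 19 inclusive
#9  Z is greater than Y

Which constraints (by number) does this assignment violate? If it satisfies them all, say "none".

#1 T = 9 = 9 (first disjunct) — holds.
#2 2W + 2T = 2(17) + 2(9) = 52 — holds.
#3 2T + 5X = 2(9) + 5(9) = 63 — holds.
#4 Z = 9 > 8, so we need U ≤ 19; U = 18 ≤ 19 — holds.
#5 S * U = 10 * 18 = 180 — holds.
#6 X + S = 9 + 10 = 19; 19 ≥ 16 — holds.
#7 U - X = 18 - 9 = 9 — holds.
#8 U = 18 lies in [17, 19] — holds.
#9 Z = 9, Y = 16; 9 ≤ 16 (want >) — does not hold.

Constraint 9 does not hold.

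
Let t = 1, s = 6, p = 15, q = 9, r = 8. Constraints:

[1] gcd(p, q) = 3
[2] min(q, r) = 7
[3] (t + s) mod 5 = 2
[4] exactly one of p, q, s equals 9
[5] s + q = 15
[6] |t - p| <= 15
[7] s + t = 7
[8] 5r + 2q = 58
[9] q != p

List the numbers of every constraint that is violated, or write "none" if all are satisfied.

The assignment fails constraint 2.

[1] gcd(15, 9) = 3  holds
[2] min(9, 8) = 8, not 7  fails
[3] t + s = 7; 7 mod 5 = 2  holds
[4] p=15, q=9, s=6; 1 of them equals 9  holds
[5] s + q = 6 + 9 = 15  holds
[6] |1 - 15| = 14; 14 ≤ 15  holds
[7] s + t = 6 + 1 = 7  holds
[8] 5r + 2q = 5(8) + 2(9) = 58  holds
[9] q = 9, p = 15; distinct  holds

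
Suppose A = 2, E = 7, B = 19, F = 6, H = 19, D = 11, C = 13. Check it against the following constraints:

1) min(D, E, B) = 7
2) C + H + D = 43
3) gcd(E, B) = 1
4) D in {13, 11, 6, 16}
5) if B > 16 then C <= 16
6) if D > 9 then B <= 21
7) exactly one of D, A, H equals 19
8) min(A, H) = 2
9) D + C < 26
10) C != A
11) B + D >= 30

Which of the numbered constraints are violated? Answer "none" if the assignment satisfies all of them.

Yes — all constraints hold.

1) min(11, 7, 19) = 7 — satisfied.
2) C + H + D = 13 + 19 + 11 = 43 — satisfied.
3) gcd(7, 19) = 1 — satisfied.
4) D = 11 is in {13, 11, 6, 16} — satisfied.
5) B = 19 > 16, so we need C ≤ 16; C = 13 ≤ 16 — satisfied.
6) D = 11 > 9, so we need B ≤ 21; B = 19 ≤ 21 — satisfied.
7) D=11, A=2, H=19; 1 of them equals 19 — satisfied.
8) min(2, 19) = 2 — satisfied.
9) D + C = 11 + 13 = 24; 24 < 26 — satisfied.
10) C = 13, A = 2; distinct — satisfied.
11) B + D = 19 + 11 = 30; 30 ≥ 30 — satisfied.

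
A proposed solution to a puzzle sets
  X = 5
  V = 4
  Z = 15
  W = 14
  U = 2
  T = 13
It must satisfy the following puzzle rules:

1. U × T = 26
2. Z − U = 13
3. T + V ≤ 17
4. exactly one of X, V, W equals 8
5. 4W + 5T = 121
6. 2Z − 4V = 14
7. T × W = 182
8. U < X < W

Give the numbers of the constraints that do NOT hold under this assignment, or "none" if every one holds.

1. U × T = 2 × 13 = 26 — OK.
2. Z − U = 15 − 2 = 13 — OK.
3. T + V = 13 + 4 = 17; 17 ≤ 17 — OK.
4. X=5, V=4, W=14; 0 of them equal 8, not exactly one — violated.
5. 4W + 5T = 4(14) + 5(13) = 121 — OK.
6. 2Z − 4V = 2(15) − 4(4) = 14 — OK.
7. T × W = 13 × 14 = 182 — OK.
8. values 2 < 5 < 14 — OK.

The assignment fails constraint 4.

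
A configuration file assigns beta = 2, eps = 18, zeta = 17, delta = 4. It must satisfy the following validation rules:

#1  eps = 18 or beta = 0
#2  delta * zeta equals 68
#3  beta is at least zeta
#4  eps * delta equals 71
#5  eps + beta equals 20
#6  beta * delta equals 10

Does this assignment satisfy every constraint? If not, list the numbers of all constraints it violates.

No — constraints 3, 4, 6 are not satisfied.

#1 eps = 18 = 18 (first disjunct)  true
#2 delta * zeta = 4 * 17 = 68  true
#3 beta = 2, zeta = 17; 2 < 17 (want ≥)  false
#4 eps * delta = 18 * 4 = 72, not 71  false
#5 eps + beta = 18 + 2 = 20  true
#6 beta * delta = 2 * 4 = 8, not 10  false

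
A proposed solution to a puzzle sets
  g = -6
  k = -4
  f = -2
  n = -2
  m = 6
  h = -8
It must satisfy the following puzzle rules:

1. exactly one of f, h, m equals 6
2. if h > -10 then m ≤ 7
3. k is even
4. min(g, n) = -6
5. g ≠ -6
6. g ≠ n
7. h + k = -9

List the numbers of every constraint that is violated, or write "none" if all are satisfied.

1. f=-2, h=-8, m=6; 1 of them equals 6  ✔
2. h = -8 > -10, so we need m ≤ 7; m = 6 ≤ 7  ✔
3. k = -4 is even  ✔
4. min(-6, -2) = -6  ✔
5. g = -6, but -6 is required to differ  ✘
6. g = -6, n = -2; distinct  ✔
7. h + k = -8 + (-4) = -12, not -9  ✘

Constraints 5, 7 do not hold.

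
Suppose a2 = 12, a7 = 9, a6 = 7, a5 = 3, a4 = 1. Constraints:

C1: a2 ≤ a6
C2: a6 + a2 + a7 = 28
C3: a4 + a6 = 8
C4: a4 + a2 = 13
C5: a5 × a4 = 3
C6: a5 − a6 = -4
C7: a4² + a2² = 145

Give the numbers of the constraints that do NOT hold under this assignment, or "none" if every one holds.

C1: a2 = 12, a6 = 7; 12 > 7 (want ≤)  fails
C2: a6 + a2 + a7 = 7 + 12 + 9 = 28  holds
C3: a4 + a6 = 1 + 7 = 8  holds
C4: a4 + a2 = 1 + 12 = 13  holds
C5: a5 × a4 = 3 × 1 = 3  holds
C6: a5 − a6 = 3 − 7 = -4  holds
C7: a4² + a2² = 1² + 12² = 1 + 144 = 145  holds

The assignment fails constraint 1.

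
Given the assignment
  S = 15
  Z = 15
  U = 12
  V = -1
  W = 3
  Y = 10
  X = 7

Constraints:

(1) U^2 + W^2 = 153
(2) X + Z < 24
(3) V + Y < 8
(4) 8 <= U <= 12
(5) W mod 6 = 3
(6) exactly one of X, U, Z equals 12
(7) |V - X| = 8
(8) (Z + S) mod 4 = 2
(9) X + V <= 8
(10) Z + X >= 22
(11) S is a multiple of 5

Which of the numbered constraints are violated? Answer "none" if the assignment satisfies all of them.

(1) U^2 + W^2 = 12^2 + 3^2 = 144 + 9 = 153 — OK.
(2) X + Z = 7 + 15 = 22; 22 < 24 — OK.
(3) V + Y = -1 + 10 = 9; 9 ≥ 8, bound 8 not met — violated.
(4) U = 12 lies in [8, 12] — OK.
(5) 3 mod 6 = 3 — OK.
(6) X=7, U=12, Z=15; 1 of them equals 12 — OK.
(7) |-1 - 7| = 8 — OK.
(8) Z + S = 30; 30 mod 4 = 2 — OK.
(9) X + V = 7 + (-1) = 6; 6 ≤ 8 — OK.
(10) Z + X = 15 + 7 = 22; 22 ≥ 22 — OK.
(11) 15 / 5 = 3, so 5 divides 15 — OK.

No — constraint 3 is not satisfied.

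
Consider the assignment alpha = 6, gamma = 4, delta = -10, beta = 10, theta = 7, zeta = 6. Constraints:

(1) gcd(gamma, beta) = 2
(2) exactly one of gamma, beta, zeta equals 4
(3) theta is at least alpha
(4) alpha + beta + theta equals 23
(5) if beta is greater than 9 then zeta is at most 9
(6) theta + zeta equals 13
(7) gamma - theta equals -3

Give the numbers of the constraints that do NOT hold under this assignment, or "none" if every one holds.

None — every constraint holds.

(1) gcd(4, 10) = 2 — satisfied.
(2) gamma=4, beta=10, zeta=6; 1 of them equals 4 — satisfied.
(3) theta = 7, alpha = 6; 7 ≥ 6 — satisfied.
(4) alpha + beta + theta = 6 + 10 + 7 = 23 — satisfied.
(5) beta = 10 > 9, so we need zeta ≤ 9; zeta = 6 ≤ 9 — satisfied.
(6) theta + zeta = 7 + 6 = 13 — satisfied.
(7) gamma - theta = 4 - 7 = -3 — satisfied.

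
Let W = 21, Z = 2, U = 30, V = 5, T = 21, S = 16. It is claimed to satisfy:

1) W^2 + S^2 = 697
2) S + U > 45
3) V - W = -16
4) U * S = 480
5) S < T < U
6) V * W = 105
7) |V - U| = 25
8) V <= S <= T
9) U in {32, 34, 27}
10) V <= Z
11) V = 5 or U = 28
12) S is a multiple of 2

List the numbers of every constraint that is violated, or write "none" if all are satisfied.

No — constraints 9, 10 are not satisfied.

1) W^2 + S^2 = 21^2 + 16^2 = 441 + 256 = 697 — OK.
2) S + U = 16 + 30 = 46; 46 > 45 — OK.
3) V - W = 5 - 21 = -16 — OK.
4) U * S = 30 * 16 = 480 — OK.
5) values 16 < 21 < 30 — OK.
6) V * W = 5 * 21 = 105 — OK.
7) |5 - 30| = 25 — OK.
8) values 5 <= 16 <= 21 — OK.
9) U = 30 is not in {32, 34, 27} — violated.
10) V = 5, Z = 2; 5 > 2 (want ≤) — violated.
11) V = 5 = 5 (first disjunct) — OK.
12) 16 / 2 = 8, so 2 divides 16 — OK.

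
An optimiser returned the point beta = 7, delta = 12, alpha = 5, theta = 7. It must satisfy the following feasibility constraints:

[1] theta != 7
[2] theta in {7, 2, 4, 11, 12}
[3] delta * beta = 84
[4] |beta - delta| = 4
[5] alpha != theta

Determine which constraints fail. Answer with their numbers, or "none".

Constraints 1, 4 do not hold.

[1] theta = 7, but 7 is required to differ — violated.
[2] theta = 7 is in {7, 2, 4, 11, 12} — OK.
[3] delta * beta = 12 * 7 = 84 — OK.
[4] |7 - 12| = 5, not 4 — violated.
[5] alpha = 5, theta = 7; distinct — OK.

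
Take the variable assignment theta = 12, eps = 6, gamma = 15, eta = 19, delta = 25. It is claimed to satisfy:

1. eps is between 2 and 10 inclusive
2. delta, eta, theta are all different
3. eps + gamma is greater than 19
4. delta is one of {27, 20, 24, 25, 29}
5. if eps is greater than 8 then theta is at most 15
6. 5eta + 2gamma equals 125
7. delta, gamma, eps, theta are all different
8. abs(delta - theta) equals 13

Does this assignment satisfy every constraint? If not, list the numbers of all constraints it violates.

1. eps = 6 lies in [2, 10] — holds.
2. values 25, 19, 12 are pairwise distinct — holds.
3. eps + gamma = 6 + 15 = 21; 21 > 19 — holds.
4. delta = 25 is in {27, 20, 24, 25, 29} — holds.
5. eps = 6, not > 8; antecedent false, conditional vacuously true — holds.
6. 5eta + 2gamma = 5(19) + 2(15) = 125 — holds.
7. values 25, 15, 6, 12 are pairwise distinct — holds.
8. abs(25 - 12) = 13 — holds.

All constraints are satisfied.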